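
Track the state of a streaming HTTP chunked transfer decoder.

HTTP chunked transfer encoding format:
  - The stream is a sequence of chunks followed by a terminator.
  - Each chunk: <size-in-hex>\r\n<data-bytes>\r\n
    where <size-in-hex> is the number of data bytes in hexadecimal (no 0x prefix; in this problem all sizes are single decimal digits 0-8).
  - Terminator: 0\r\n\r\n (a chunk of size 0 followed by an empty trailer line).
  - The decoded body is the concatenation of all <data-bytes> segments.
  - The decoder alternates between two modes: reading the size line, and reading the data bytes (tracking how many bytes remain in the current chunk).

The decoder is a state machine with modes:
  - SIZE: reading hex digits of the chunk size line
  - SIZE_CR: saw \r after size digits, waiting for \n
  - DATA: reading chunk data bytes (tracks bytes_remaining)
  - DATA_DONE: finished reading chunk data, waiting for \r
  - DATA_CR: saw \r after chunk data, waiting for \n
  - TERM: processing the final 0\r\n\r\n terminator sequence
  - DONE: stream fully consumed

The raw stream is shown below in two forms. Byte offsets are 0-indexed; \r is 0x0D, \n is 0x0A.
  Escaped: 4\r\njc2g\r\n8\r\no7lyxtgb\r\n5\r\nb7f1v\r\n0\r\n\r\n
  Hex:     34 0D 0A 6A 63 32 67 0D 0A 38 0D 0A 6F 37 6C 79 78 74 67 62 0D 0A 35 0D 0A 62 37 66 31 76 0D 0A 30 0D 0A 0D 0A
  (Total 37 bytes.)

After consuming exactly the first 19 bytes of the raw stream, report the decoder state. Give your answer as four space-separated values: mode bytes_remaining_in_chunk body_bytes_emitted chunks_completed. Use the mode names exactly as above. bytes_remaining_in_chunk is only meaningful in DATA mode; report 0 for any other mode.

Answer: DATA 1 11 1

Derivation:
Byte 0 = '4': mode=SIZE remaining=0 emitted=0 chunks_done=0
Byte 1 = 0x0D: mode=SIZE_CR remaining=0 emitted=0 chunks_done=0
Byte 2 = 0x0A: mode=DATA remaining=4 emitted=0 chunks_done=0
Byte 3 = 'j': mode=DATA remaining=3 emitted=1 chunks_done=0
Byte 4 = 'c': mode=DATA remaining=2 emitted=2 chunks_done=0
Byte 5 = '2': mode=DATA remaining=1 emitted=3 chunks_done=0
Byte 6 = 'g': mode=DATA_DONE remaining=0 emitted=4 chunks_done=0
Byte 7 = 0x0D: mode=DATA_CR remaining=0 emitted=4 chunks_done=0
Byte 8 = 0x0A: mode=SIZE remaining=0 emitted=4 chunks_done=1
Byte 9 = '8': mode=SIZE remaining=0 emitted=4 chunks_done=1
Byte 10 = 0x0D: mode=SIZE_CR remaining=0 emitted=4 chunks_done=1
Byte 11 = 0x0A: mode=DATA remaining=8 emitted=4 chunks_done=1
Byte 12 = 'o': mode=DATA remaining=7 emitted=5 chunks_done=1
Byte 13 = '7': mode=DATA remaining=6 emitted=6 chunks_done=1
Byte 14 = 'l': mode=DATA remaining=5 emitted=7 chunks_done=1
Byte 15 = 'y': mode=DATA remaining=4 emitted=8 chunks_done=1
Byte 16 = 'x': mode=DATA remaining=3 emitted=9 chunks_done=1
Byte 17 = 't': mode=DATA remaining=2 emitted=10 chunks_done=1
Byte 18 = 'g': mode=DATA remaining=1 emitted=11 chunks_done=1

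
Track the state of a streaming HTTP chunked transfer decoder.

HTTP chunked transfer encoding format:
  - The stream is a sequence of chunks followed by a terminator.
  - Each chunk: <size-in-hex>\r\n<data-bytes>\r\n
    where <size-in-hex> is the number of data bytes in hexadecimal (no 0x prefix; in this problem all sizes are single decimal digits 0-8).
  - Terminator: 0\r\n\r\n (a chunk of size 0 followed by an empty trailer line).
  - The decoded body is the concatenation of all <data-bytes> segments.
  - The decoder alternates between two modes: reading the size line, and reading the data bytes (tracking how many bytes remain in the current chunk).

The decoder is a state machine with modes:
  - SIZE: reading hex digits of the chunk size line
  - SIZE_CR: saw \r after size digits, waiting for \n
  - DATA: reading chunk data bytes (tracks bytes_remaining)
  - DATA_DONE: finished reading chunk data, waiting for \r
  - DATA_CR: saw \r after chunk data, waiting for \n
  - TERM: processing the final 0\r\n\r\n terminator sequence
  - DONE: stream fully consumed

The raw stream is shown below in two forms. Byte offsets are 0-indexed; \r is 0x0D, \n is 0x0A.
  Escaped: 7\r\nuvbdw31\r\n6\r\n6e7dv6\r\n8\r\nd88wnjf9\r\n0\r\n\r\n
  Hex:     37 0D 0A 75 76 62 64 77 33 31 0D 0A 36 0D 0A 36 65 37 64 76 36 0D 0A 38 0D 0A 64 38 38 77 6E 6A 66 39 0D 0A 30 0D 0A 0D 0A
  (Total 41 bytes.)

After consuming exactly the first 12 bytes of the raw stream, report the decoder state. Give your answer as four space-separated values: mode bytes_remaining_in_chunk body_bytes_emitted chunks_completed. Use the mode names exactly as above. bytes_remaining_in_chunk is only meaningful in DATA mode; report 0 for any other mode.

Byte 0 = '7': mode=SIZE remaining=0 emitted=0 chunks_done=0
Byte 1 = 0x0D: mode=SIZE_CR remaining=0 emitted=0 chunks_done=0
Byte 2 = 0x0A: mode=DATA remaining=7 emitted=0 chunks_done=0
Byte 3 = 'u': mode=DATA remaining=6 emitted=1 chunks_done=0
Byte 4 = 'v': mode=DATA remaining=5 emitted=2 chunks_done=0
Byte 5 = 'b': mode=DATA remaining=4 emitted=3 chunks_done=0
Byte 6 = 'd': mode=DATA remaining=3 emitted=4 chunks_done=0
Byte 7 = 'w': mode=DATA remaining=2 emitted=5 chunks_done=0
Byte 8 = '3': mode=DATA remaining=1 emitted=6 chunks_done=0
Byte 9 = '1': mode=DATA_DONE remaining=0 emitted=7 chunks_done=0
Byte 10 = 0x0D: mode=DATA_CR remaining=0 emitted=7 chunks_done=0
Byte 11 = 0x0A: mode=SIZE remaining=0 emitted=7 chunks_done=1

Answer: SIZE 0 7 1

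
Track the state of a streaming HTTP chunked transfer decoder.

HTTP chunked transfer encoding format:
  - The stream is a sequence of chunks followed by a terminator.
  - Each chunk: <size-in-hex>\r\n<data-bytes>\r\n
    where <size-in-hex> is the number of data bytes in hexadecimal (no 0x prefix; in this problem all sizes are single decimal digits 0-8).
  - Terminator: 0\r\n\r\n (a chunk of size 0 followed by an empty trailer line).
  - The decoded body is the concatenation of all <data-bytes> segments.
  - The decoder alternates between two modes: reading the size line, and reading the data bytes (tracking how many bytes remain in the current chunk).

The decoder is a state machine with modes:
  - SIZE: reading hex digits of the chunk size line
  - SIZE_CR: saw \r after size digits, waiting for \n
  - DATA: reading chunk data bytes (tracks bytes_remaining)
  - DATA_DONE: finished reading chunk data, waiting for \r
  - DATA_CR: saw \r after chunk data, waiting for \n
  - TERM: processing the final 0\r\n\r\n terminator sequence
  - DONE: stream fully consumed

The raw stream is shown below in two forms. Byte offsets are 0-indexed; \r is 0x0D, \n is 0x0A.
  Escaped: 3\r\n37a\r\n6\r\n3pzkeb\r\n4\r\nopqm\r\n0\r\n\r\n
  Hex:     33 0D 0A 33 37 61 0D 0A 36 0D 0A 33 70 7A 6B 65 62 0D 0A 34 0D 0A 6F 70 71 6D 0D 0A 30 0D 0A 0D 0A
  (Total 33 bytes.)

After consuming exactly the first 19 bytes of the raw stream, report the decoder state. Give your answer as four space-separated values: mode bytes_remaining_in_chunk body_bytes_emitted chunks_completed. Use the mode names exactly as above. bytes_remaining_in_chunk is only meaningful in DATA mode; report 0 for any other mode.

Byte 0 = '3': mode=SIZE remaining=0 emitted=0 chunks_done=0
Byte 1 = 0x0D: mode=SIZE_CR remaining=0 emitted=0 chunks_done=0
Byte 2 = 0x0A: mode=DATA remaining=3 emitted=0 chunks_done=0
Byte 3 = '3': mode=DATA remaining=2 emitted=1 chunks_done=0
Byte 4 = '7': mode=DATA remaining=1 emitted=2 chunks_done=0
Byte 5 = 'a': mode=DATA_DONE remaining=0 emitted=3 chunks_done=0
Byte 6 = 0x0D: mode=DATA_CR remaining=0 emitted=3 chunks_done=0
Byte 7 = 0x0A: mode=SIZE remaining=0 emitted=3 chunks_done=1
Byte 8 = '6': mode=SIZE remaining=0 emitted=3 chunks_done=1
Byte 9 = 0x0D: mode=SIZE_CR remaining=0 emitted=3 chunks_done=1
Byte 10 = 0x0A: mode=DATA remaining=6 emitted=3 chunks_done=1
Byte 11 = '3': mode=DATA remaining=5 emitted=4 chunks_done=1
Byte 12 = 'p': mode=DATA remaining=4 emitted=5 chunks_done=1
Byte 13 = 'z': mode=DATA remaining=3 emitted=6 chunks_done=1
Byte 14 = 'k': mode=DATA remaining=2 emitted=7 chunks_done=1
Byte 15 = 'e': mode=DATA remaining=1 emitted=8 chunks_done=1
Byte 16 = 'b': mode=DATA_DONE remaining=0 emitted=9 chunks_done=1
Byte 17 = 0x0D: mode=DATA_CR remaining=0 emitted=9 chunks_done=1
Byte 18 = 0x0A: mode=SIZE remaining=0 emitted=9 chunks_done=2

Answer: SIZE 0 9 2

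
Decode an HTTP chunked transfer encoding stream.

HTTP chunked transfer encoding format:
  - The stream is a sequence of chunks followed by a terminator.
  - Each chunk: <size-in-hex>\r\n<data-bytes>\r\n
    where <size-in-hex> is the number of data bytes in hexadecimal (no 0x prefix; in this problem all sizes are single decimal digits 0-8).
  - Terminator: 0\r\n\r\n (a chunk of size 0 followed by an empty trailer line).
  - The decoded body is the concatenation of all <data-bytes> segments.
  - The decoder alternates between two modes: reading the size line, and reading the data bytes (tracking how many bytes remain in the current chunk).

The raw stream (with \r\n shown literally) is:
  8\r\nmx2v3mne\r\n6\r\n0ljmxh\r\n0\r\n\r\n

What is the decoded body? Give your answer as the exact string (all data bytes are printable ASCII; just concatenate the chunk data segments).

Chunk 1: stream[0..1]='8' size=0x8=8, data at stream[3..11]='mx2v3mne' -> body[0..8], body so far='mx2v3mne'
Chunk 2: stream[13..14]='6' size=0x6=6, data at stream[16..22]='0ljmxh' -> body[8..14], body so far='mx2v3mne0ljmxh'
Chunk 3: stream[24..25]='0' size=0 (terminator). Final body='mx2v3mne0ljmxh' (14 bytes)

Answer: mx2v3mne0ljmxh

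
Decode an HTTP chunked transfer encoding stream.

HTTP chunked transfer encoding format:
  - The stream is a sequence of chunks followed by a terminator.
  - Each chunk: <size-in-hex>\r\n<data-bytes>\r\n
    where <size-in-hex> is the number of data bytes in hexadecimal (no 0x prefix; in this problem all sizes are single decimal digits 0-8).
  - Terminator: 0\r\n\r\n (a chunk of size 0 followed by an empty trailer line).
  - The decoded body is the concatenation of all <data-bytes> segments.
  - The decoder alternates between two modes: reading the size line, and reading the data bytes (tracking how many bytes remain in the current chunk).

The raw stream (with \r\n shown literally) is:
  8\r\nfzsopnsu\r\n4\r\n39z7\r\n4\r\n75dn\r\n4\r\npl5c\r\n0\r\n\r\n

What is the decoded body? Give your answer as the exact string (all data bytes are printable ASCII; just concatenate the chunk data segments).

Chunk 1: stream[0..1]='8' size=0x8=8, data at stream[3..11]='fzsopnsu' -> body[0..8], body so far='fzsopnsu'
Chunk 2: stream[13..14]='4' size=0x4=4, data at stream[16..20]='39z7' -> body[8..12], body so far='fzsopnsu39z7'
Chunk 3: stream[22..23]='4' size=0x4=4, data at stream[25..29]='75dn' -> body[12..16], body so far='fzsopnsu39z775dn'
Chunk 4: stream[31..32]='4' size=0x4=4, data at stream[34..38]='pl5c' -> body[16..20], body so far='fzsopnsu39z775dnpl5c'
Chunk 5: stream[40..41]='0' size=0 (terminator). Final body='fzsopnsu39z775dnpl5c' (20 bytes)

Answer: fzsopnsu39z775dnpl5c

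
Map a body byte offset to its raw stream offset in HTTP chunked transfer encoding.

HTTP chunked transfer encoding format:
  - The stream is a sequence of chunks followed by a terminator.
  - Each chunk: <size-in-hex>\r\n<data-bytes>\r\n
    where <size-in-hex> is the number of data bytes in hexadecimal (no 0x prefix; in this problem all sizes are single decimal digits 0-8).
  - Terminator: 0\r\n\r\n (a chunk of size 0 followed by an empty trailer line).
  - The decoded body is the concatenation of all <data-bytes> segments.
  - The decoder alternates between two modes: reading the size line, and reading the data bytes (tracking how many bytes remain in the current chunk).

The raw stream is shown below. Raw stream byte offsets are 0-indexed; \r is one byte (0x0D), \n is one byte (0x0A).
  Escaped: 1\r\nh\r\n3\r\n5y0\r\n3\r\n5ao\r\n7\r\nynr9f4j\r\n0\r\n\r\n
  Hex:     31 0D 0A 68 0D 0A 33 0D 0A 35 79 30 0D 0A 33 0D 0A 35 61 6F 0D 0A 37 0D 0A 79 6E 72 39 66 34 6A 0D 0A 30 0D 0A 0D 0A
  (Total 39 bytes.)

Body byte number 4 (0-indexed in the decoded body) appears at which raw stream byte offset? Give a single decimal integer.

Answer: 17

Derivation:
Chunk 1: stream[0..1]='1' size=0x1=1, data at stream[3..4]='h' -> body[0..1], body so far='h'
Chunk 2: stream[6..7]='3' size=0x3=3, data at stream[9..12]='5y0' -> body[1..4], body so far='h5y0'
Chunk 3: stream[14..15]='3' size=0x3=3, data at stream[17..20]='5ao' -> body[4..7], body so far='h5y05ao'
Chunk 4: stream[22..23]='7' size=0x7=7, data at stream[25..32]='ynr9f4j' -> body[7..14], body so far='h5y05aoynr9f4j'
Chunk 5: stream[34..35]='0' size=0 (terminator). Final body='h5y05aoynr9f4j' (14 bytes)
Body byte 4 at stream offset 17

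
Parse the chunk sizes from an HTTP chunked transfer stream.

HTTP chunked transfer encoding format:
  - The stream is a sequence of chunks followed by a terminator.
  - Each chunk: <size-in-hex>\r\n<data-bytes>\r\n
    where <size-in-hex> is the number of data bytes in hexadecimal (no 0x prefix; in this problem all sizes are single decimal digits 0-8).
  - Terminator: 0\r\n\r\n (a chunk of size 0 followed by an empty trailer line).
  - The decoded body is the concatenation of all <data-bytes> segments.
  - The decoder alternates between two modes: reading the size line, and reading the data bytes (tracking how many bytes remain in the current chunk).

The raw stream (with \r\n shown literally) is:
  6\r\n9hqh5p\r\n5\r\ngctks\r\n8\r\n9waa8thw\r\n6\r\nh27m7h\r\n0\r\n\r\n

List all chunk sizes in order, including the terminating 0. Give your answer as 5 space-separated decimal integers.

Answer: 6 5 8 6 0

Derivation:
Chunk 1: stream[0..1]='6' size=0x6=6, data at stream[3..9]='9hqh5p' -> body[0..6], body so far='9hqh5p'
Chunk 2: stream[11..12]='5' size=0x5=5, data at stream[14..19]='gctks' -> body[6..11], body so far='9hqh5pgctks'
Chunk 3: stream[21..22]='8' size=0x8=8, data at stream[24..32]='9waa8thw' -> body[11..19], body so far='9hqh5pgctks9waa8thw'
Chunk 4: stream[34..35]='6' size=0x6=6, data at stream[37..43]='h27m7h' -> body[19..25], body so far='9hqh5pgctks9waa8thwh27m7h'
Chunk 5: stream[45..46]='0' size=0 (terminator). Final body='9hqh5pgctks9waa8thwh27m7h' (25 bytes)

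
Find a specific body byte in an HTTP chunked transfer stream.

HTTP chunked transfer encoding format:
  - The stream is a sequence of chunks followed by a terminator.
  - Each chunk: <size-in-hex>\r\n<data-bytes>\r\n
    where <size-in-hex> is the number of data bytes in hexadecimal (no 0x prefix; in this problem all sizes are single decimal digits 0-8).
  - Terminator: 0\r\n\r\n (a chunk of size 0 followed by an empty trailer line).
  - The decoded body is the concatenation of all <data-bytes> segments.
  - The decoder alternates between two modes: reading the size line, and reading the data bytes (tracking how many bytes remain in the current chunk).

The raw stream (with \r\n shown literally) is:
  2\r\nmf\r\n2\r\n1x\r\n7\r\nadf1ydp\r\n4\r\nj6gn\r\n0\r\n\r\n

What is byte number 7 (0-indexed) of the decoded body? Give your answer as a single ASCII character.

Chunk 1: stream[0..1]='2' size=0x2=2, data at stream[3..5]='mf' -> body[0..2], body so far='mf'
Chunk 2: stream[7..8]='2' size=0x2=2, data at stream[10..12]='1x' -> body[2..4], body so far='mf1x'
Chunk 3: stream[14..15]='7' size=0x7=7, data at stream[17..24]='adf1ydp' -> body[4..11], body so far='mf1xadf1ydp'
Chunk 4: stream[26..27]='4' size=0x4=4, data at stream[29..33]='j6gn' -> body[11..15], body so far='mf1xadf1ydpj6gn'
Chunk 5: stream[35..36]='0' size=0 (terminator). Final body='mf1xadf1ydpj6gn' (15 bytes)
Body byte 7 = '1'

Answer: 1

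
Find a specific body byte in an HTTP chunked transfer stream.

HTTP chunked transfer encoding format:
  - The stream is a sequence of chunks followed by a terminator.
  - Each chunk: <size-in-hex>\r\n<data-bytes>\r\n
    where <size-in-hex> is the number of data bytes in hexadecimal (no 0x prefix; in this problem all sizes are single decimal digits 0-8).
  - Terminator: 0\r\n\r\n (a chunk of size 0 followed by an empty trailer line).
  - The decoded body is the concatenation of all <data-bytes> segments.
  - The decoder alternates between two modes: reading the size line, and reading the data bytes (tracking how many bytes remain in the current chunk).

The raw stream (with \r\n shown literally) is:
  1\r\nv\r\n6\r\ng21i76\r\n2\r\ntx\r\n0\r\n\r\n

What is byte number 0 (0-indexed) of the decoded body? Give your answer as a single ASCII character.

Answer: v

Derivation:
Chunk 1: stream[0..1]='1' size=0x1=1, data at stream[3..4]='v' -> body[0..1], body so far='v'
Chunk 2: stream[6..7]='6' size=0x6=6, data at stream[9..15]='g21i76' -> body[1..7], body so far='vg21i76'
Chunk 3: stream[17..18]='2' size=0x2=2, data at stream[20..22]='tx' -> body[7..9], body so far='vg21i76tx'
Chunk 4: stream[24..25]='0' size=0 (terminator). Final body='vg21i76tx' (9 bytes)
Body byte 0 = 'v'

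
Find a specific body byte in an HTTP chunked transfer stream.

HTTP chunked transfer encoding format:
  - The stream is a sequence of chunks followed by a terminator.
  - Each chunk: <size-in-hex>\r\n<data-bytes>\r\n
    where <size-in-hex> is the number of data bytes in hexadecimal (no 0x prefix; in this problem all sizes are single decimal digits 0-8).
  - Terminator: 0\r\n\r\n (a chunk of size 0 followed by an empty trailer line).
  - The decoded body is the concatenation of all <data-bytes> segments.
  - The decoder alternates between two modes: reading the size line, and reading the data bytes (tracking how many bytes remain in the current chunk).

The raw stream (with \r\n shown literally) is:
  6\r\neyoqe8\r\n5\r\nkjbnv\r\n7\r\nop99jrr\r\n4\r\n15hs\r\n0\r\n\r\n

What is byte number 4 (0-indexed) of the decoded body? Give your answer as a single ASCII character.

Answer: e

Derivation:
Chunk 1: stream[0..1]='6' size=0x6=6, data at stream[3..9]='eyoqe8' -> body[0..6], body so far='eyoqe8'
Chunk 2: stream[11..12]='5' size=0x5=5, data at stream[14..19]='kjbnv' -> body[6..11], body so far='eyoqe8kjbnv'
Chunk 3: stream[21..22]='7' size=0x7=7, data at stream[24..31]='op99jrr' -> body[11..18], body so far='eyoqe8kjbnvop99jrr'
Chunk 4: stream[33..34]='4' size=0x4=4, data at stream[36..40]='15hs' -> body[18..22], body so far='eyoqe8kjbnvop99jrr15hs'
Chunk 5: stream[42..43]='0' size=0 (terminator). Final body='eyoqe8kjbnvop99jrr15hs' (22 bytes)
Body byte 4 = 'e'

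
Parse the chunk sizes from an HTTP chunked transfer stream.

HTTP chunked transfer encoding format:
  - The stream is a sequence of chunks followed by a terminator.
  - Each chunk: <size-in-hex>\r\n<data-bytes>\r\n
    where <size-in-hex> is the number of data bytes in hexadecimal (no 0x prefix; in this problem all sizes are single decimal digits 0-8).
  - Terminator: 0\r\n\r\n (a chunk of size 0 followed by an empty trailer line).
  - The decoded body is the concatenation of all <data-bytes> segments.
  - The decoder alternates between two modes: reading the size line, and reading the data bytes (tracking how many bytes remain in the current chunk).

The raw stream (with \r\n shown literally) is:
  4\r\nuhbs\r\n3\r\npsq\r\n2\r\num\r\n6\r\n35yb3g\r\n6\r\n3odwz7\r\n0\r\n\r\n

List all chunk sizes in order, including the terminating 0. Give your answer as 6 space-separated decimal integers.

Answer: 4 3 2 6 6 0

Derivation:
Chunk 1: stream[0..1]='4' size=0x4=4, data at stream[3..7]='uhbs' -> body[0..4], body so far='uhbs'
Chunk 2: stream[9..10]='3' size=0x3=3, data at stream[12..15]='psq' -> body[4..7], body so far='uhbspsq'
Chunk 3: stream[17..18]='2' size=0x2=2, data at stream[20..22]='um' -> body[7..9], body so far='uhbspsqum'
Chunk 4: stream[24..25]='6' size=0x6=6, data at stream[27..33]='35yb3g' -> body[9..15], body so far='uhbspsqum35yb3g'
Chunk 5: stream[35..36]='6' size=0x6=6, data at stream[38..44]='3odwz7' -> body[15..21], body so far='uhbspsqum35yb3g3odwz7'
Chunk 6: stream[46..47]='0' size=0 (terminator). Final body='uhbspsqum35yb3g3odwz7' (21 bytes)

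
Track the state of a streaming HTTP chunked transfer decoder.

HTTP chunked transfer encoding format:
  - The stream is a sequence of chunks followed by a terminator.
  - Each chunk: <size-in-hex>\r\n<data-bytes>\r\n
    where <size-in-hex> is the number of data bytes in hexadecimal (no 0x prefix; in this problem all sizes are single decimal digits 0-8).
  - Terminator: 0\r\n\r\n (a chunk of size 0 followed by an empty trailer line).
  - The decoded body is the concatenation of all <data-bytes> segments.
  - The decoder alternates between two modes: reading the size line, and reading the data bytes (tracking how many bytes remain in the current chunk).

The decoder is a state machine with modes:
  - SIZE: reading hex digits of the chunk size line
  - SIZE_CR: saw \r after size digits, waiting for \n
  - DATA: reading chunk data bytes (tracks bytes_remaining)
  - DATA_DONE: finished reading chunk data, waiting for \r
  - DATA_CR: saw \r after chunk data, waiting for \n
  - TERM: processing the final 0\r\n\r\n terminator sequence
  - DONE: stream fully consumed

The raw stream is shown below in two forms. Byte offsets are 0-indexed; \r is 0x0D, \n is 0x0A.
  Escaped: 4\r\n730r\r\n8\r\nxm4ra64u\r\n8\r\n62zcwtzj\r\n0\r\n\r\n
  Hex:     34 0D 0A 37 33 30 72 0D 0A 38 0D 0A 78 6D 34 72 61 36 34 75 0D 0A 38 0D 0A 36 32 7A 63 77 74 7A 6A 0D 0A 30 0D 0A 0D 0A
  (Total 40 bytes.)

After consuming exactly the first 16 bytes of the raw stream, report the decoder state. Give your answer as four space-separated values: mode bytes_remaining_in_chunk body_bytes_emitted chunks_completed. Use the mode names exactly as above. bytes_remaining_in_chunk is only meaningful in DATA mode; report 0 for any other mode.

Byte 0 = '4': mode=SIZE remaining=0 emitted=0 chunks_done=0
Byte 1 = 0x0D: mode=SIZE_CR remaining=0 emitted=0 chunks_done=0
Byte 2 = 0x0A: mode=DATA remaining=4 emitted=0 chunks_done=0
Byte 3 = '7': mode=DATA remaining=3 emitted=1 chunks_done=0
Byte 4 = '3': mode=DATA remaining=2 emitted=2 chunks_done=0
Byte 5 = '0': mode=DATA remaining=1 emitted=3 chunks_done=0
Byte 6 = 'r': mode=DATA_DONE remaining=0 emitted=4 chunks_done=0
Byte 7 = 0x0D: mode=DATA_CR remaining=0 emitted=4 chunks_done=0
Byte 8 = 0x0A: mode=SIZE remaining=0 emitted=4 chunks_done=1
Byte 9 = '8': mode=SIZE remaining=0 emitted=4 chunks_done=1
Byte 10 = 0x0D: mode=SIZE_CR remaining=0 emitted=4 chunks_done=1
Byte 11 = 0x0A: mode=DATA remaining=8 emitted=4 chunks_done=1
Byte 12 = 'x': mode=DATA remaining=7 emitted=5 chunks_done=1
Byte 13 = 'm': mode=DATA remaining=6 emitted=6 chunks_done=1
Byte 14 = '4': mode=DATA remaining=5 emitted=7 chunks_done=1
Byte 15 = 'r': mode=DATA remaining=4 emitted=8 chunks_done=1

Answer: DATA 4 8 1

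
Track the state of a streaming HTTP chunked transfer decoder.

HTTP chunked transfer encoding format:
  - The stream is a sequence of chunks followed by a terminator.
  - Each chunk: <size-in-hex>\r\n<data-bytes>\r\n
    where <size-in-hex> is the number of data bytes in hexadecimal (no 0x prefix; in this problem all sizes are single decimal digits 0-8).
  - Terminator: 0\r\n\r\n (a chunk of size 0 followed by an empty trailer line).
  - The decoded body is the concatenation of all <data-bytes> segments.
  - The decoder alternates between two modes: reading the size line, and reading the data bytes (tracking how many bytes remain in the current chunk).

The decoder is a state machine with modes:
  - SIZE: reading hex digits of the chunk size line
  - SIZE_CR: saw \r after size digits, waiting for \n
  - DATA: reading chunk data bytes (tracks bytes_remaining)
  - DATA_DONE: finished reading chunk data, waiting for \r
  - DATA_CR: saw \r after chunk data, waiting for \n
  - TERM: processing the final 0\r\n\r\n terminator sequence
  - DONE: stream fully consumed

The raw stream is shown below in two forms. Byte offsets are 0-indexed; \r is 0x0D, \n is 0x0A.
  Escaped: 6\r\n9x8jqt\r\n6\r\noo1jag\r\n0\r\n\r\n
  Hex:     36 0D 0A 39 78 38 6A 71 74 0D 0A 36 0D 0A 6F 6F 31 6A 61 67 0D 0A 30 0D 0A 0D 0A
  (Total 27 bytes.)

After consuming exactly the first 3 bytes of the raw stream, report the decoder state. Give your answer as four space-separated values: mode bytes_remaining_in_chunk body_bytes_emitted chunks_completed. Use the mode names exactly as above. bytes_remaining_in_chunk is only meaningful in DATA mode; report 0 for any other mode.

Byte 0 = '6': mode=SIZE remaining=0 emitted=0 chunks_done=0
Byte 1 = 0x0D: mode=SIZE_CR remaining=0 emitted=0 chunks_done=0
Byte 2 = 0x0A: mode=DATA remaining=6 emitted=0 chunks_done=0

Answer: DATA 6 0 0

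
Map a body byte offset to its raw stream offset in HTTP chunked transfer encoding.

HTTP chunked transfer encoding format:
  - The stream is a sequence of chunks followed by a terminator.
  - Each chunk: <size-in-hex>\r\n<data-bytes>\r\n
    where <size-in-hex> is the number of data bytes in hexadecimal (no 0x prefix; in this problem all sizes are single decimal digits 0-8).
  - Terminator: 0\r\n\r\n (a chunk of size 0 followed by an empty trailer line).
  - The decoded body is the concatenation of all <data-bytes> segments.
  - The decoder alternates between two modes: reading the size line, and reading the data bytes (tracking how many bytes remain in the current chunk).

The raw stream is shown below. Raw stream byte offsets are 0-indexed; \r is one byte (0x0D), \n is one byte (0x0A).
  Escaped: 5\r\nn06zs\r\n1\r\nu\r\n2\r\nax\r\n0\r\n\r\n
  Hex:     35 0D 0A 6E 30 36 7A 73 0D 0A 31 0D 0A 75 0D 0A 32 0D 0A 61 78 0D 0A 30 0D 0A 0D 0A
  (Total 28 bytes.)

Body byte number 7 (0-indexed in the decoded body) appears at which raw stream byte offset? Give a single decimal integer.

Chunk 1: stream[0..1]='5' size=0x5=5, data at stream[3..8]='n06zs' -> body[0..5], body so far='n06zs'
Chunk 2: stream[10..11]='1' size=0x1=1, data at stream[13..14]='u' -> body[5..6], body so far='n06zsu'
Chunk 3: stream[16..17]='2' size=0x2=2, data at stream[19..21]='ax' -> body[6..8], body so far='n06zsuax'
Chunk 4: stream[23..24]='0' size=0 (terminator). Final body='n06zsuax' (8 bytes)
Body byte 7 at stream offset 20

Answer: 20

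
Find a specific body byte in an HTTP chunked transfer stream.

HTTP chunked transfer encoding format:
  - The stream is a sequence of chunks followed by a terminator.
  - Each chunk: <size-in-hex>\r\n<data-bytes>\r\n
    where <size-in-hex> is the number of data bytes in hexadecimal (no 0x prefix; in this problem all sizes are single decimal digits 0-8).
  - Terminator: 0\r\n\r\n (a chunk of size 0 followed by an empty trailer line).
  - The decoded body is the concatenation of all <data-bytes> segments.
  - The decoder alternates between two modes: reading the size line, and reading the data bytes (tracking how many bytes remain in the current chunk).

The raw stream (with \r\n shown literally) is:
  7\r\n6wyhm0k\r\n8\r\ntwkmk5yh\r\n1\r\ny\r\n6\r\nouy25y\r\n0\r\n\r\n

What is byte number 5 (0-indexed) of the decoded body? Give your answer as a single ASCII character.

Answer: 0

Derivation:
Chunk 1: stream[0..1]='7' size=0x7=7, data at stream[3..10]='6wyhm0k' -> body[0..7], body so far='6wyhm0k'
Chunk 2: stream[12..13]='8' size=0x8=8, data at stream[15..23]='twkmk5yh' -> body[7..15], body so far='6wyhm0ktwkmk5yh'
Chunk 3: stream[25..26]='1' size=0x1=1, data at stream[28..29]='y' -> body[15..16], body so far='6wyhm0ktwkmk5yhy'
Chunk 4: stream[31..32]='6' size=0x6=6, data at stream[34..40]='ouy25y' -> body[16..22], body so far='6wyhm0ktwkmk5yhyouy25y'
Chunk 5: stream[42..43]='0' size=0 (terminator). Final body='6wyhm0ktwkmk5yhyouy25y' (22 bytes)
Body byte 5 = '0'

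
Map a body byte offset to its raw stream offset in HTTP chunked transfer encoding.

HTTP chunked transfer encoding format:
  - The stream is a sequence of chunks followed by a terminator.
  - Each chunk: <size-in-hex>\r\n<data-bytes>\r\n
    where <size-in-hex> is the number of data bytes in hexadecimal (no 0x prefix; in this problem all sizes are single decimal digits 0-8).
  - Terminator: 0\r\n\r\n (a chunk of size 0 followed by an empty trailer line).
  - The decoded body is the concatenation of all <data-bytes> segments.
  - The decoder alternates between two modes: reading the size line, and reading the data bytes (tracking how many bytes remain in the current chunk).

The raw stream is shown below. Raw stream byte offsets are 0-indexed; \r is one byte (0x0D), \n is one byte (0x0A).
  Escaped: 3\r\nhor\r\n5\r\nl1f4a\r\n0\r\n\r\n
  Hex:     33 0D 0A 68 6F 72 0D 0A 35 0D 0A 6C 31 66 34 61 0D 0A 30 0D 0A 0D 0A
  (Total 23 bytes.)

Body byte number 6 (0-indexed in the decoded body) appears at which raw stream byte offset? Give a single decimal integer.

Chunk 1: stream[0..1]='3' size=0x3=3, data at stream[3..6]='hor' -> body[0..3], body so far='hor'
Chunk 2: stream[8..9]='5' size=0x5=5, data at stream[11..16]='l1f4a' -> body[3..8], body so far='horl1f4a'
Chunk 3: stream[18..19]='0' size=0 (terminator). Final body='horl1f4a' (8 bytes)
Body byte 6 at stream offset 14

Answer: 14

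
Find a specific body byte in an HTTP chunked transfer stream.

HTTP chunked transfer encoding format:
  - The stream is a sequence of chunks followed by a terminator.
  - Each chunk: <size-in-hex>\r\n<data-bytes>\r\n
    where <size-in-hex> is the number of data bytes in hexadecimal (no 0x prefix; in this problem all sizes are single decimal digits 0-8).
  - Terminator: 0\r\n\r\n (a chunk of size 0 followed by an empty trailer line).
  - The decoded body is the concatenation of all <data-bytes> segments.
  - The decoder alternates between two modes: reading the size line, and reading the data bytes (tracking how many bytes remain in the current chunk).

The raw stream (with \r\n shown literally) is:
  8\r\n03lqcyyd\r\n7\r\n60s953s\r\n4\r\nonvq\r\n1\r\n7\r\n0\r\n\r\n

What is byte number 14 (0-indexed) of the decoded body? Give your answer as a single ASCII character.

Answer: s

Derivation:
Chunk 1: stream[0..1]='8' size=0x8=8, data at stream[3..11]='03lqcyyd' -> body[0..8], body so far='03lqcyyd'
Chunk 2: stream[13..14]='7' size=0x7=7, data at stream[16..23]='60s953s' -> body[8..15], body so far='03lqcyyd60s953s'
Chunk 3: stream[25..26]='4' size=0x4=4, data at stream[28..32]='onvq' -> body[15..19], body so far='03lqcyyd60s953sonvq'
Chunk 4: stream[34..35]='1' size=0x1=1, data at stream[37..38]='7' -> body[19..20], body so far='03lqcyyd60s953sonvq7'
Chunk 5: stream[40..41]='0' size=0 (terminator). Final body='03lqcyyd60s953sonvq7' (20 bytes)
Body byte 14 = 's'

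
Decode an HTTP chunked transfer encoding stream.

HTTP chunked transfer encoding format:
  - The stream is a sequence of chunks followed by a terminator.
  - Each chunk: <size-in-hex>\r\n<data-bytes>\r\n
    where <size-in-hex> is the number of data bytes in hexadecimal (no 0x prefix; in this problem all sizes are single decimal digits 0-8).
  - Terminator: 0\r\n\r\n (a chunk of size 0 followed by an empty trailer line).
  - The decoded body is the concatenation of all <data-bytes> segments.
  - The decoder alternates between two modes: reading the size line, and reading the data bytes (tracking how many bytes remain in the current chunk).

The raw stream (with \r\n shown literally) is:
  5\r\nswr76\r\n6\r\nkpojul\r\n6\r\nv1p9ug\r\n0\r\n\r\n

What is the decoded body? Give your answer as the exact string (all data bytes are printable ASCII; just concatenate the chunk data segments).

Chunk 1: stream[0..1]='5' size=0x5=5, data at stream[3..8]='swr76' -> body[0..5], body so far='swr76'
Chunk 2: stream[10..11]='6' size=0x6=6, data at stream[13..19]='kpojul' -> body[5..11], body so far='swr76kpojul'
Chunk 3: stream[21..22]='6' size=0x6=6, data at stream[24..30]='v1p9ug' -> body[11..17], body so far='swr76kpojulv1p9ug'
Chunk 4: stream[32..33]='0' size=0 (terminator). Final body='swr76kpojulv1p9ug' (17 bytes)

Answer: swr76kpojulv1p9ug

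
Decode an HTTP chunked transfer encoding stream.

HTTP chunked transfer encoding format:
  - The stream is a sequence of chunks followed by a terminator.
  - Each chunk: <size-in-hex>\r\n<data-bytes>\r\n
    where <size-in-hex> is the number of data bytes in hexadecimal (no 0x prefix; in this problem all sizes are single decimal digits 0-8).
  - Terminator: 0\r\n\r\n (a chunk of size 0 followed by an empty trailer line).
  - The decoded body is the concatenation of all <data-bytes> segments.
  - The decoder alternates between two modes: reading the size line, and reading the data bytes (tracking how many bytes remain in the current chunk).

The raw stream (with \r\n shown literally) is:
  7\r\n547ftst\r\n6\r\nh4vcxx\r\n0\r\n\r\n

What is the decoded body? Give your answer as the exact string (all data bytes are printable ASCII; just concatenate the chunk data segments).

Chunk 1: stream[0..1]='7' size=0x7=7, data at stream[3..10]='547ftst' -> body[0..7], body so far='547ftst'
Chunk 2: stream[12..13]='6' size=0x6=6, data at stream[15..21]='h4vcxx' -> body[7..13], body so far='547ftsth4vcxx'
Chunk 3: stream[23..24]='0' size=0 (terminator). Final body='547ftsth4vcxx' (13 bytes)

Answer: 547ftsth4vcxx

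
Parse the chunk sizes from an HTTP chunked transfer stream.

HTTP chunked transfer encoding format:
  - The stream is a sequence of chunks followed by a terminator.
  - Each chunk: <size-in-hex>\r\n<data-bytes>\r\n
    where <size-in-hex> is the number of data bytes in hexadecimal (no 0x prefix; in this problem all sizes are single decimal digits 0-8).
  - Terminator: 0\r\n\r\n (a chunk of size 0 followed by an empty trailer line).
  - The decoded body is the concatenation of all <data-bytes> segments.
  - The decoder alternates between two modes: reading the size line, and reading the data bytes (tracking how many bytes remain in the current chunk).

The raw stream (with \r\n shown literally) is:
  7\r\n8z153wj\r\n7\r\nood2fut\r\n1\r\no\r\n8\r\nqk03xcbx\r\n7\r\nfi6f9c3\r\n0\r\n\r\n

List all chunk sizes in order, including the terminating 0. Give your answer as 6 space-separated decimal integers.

Answer: 7 7 1 8 7 0

Derivation:
Chunk 1: stream[0..1]='7' size=0x7=7, data at stream[3..10]='8z153wj' -> body[0..7], body so far='8z153wj'
Chunk 2: stream[12..13]='7' size=0x7=7, data at stream[15..22]='ood2fut' -> body[7..14], body so far='8z153wjood2fut'
Chunk 3: stream[24..25]='1' size=0x1=1, data at stream[27..28]='o' -> body[14..15], body so far='8z153wjood2futo'
Chunk 4: stream[30..31]='8' size=0x8=8, data at stream[33..41]='qk03xcbx' -> body[15..23], body so far='8z153wjood2futoqk03xcbx'
Chunk 5: stream[43..44]='7' size=0x7=7, data at stream[46..53]='fi6f9c3' -> body[23..30], body so far='8z153wjood2futoqk03xcbxfi6f9c3'
Chunk 6: stream[55..56]='0' size=0 (terminator). Final body='8z153wjood2futoqk03xcbxfi6f9c3' (30 bytes)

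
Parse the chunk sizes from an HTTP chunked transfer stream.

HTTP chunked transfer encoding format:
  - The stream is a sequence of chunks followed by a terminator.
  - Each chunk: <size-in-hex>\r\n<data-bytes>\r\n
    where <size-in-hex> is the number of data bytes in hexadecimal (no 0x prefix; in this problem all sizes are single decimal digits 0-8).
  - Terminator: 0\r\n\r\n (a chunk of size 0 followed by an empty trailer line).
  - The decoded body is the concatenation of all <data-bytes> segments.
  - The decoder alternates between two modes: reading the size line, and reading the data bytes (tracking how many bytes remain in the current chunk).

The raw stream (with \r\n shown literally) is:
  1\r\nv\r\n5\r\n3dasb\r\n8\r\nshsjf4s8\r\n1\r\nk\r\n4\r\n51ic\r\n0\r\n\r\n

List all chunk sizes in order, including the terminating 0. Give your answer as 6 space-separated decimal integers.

Chunk 1: stream[0..1]='1' size=0x1=1, data at stream[3..4]='v' -> body[0..1], body so far='v'
Chunk 2: stream[6..7]='5' size=0x5=5, data at stream[9..14]='3dasb' -> body[1..6], body so far='v3dasb'
Chunk 3: stream[16..17]='8' size=0x8=8, data at stream[19..27]='shsjf4s8' -> body[6..14], body so far='v3dasbshsjf4s8'
Chunk 4: stream[29..30]='1' size=0x1=1, data at stream[32..33]='k' -> body[14..15], body so far='v3dasbshsjf4s8k'
Chunk 5: stream[35..36]='4' size=0x4=4, data at stream[38..42]='51ic' -> body[15..19], body so far='v3dasbshsjf4s8k51ic'
Chunk 6: stream[44..45]='0' size=0 (terminator). Final body='v3dasbshsjf4s8k51ic' (19 bytes)

Answer: 1 5 8 1 4 0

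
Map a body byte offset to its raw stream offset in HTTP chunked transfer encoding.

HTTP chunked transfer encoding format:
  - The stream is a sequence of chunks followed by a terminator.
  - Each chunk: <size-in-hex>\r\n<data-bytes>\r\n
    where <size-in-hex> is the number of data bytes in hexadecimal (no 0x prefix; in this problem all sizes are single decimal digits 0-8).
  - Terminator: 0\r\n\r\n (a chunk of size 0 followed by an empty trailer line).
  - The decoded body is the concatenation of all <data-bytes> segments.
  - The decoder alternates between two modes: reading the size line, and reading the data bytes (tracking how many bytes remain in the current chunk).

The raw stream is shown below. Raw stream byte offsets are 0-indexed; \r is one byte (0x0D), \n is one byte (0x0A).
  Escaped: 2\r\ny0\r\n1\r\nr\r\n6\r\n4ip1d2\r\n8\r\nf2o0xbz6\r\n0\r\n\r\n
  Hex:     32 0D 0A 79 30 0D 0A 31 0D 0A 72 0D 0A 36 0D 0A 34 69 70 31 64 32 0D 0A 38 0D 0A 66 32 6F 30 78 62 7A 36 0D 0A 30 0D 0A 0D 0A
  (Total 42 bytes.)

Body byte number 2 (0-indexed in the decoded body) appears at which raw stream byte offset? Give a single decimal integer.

Answer: 10

Derivation:
Chunk 1: stream[0..1]='2' size=0x2=2, data at stream[3..5]='y0' -> body[0..2], body so far='y0'
Chunk 2: stream[7..8]='1' size=0x1=1, data at stream[10..11]='r' -> body[2..3], body so far='y0r'
Chunk 3: stream[13..14]='6' size=0x6=6, data at stream[16..22]='4ip1d2' -> body[3..9], body so far='y0r4ip1d2'
Chunk 4: stream[24..25]='8' size=0x8=8, data at stream[27..35]='f2o0xbz6' -> body[9..17], body so far='y0r4ip1d2f2o0xbz6'
Chunk 5: stream[37..38]='0' size=0 (terminator). Final body='y0r4ip1d2f2o0xbz6' (17 bytes)
Body byte 2 at stream offset 10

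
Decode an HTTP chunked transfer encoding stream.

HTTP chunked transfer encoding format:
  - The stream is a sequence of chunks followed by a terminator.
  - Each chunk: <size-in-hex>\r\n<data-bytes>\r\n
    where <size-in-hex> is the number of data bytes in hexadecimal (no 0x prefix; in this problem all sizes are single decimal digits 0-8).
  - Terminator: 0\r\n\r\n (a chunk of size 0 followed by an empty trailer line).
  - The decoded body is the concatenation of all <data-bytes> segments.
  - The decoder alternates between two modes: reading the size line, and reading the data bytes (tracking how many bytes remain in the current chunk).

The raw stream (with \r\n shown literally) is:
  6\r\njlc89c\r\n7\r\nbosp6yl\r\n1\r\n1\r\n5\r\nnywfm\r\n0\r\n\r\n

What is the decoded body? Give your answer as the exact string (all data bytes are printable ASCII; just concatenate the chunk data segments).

Answer: jlc89cbosp6yl1nywfm

Derivation:
Chunk 1: stream[0..1]='6' size=0x6=6, data at stream[3..9]='jlc89c' -> body[0..6], body so far='jlc89c'
Chunk 2: stream[11..12]='7' size=0x7=7, data at stream[14..21]='bosp6yl' -> body[6..13], body so far='jlc89cbosp6yl'
Chunk 3: stream[23..24]='1' size=0x1=1, data at stream[26..27]='1' -> body[13..14], body so far='jlc89cbosp6yl1'
Chunk 4: stream[29..30]='5' size=0x5=5, data at stream[32..37]='nywfm' -> body[14..19], body so far='jlc89cbosp6yl1nywfm'
Chunk 5: stream[39..40]='0' size=0 (terminator). Final body='jlc89cbosp6yl1nywfm' (19 bytes)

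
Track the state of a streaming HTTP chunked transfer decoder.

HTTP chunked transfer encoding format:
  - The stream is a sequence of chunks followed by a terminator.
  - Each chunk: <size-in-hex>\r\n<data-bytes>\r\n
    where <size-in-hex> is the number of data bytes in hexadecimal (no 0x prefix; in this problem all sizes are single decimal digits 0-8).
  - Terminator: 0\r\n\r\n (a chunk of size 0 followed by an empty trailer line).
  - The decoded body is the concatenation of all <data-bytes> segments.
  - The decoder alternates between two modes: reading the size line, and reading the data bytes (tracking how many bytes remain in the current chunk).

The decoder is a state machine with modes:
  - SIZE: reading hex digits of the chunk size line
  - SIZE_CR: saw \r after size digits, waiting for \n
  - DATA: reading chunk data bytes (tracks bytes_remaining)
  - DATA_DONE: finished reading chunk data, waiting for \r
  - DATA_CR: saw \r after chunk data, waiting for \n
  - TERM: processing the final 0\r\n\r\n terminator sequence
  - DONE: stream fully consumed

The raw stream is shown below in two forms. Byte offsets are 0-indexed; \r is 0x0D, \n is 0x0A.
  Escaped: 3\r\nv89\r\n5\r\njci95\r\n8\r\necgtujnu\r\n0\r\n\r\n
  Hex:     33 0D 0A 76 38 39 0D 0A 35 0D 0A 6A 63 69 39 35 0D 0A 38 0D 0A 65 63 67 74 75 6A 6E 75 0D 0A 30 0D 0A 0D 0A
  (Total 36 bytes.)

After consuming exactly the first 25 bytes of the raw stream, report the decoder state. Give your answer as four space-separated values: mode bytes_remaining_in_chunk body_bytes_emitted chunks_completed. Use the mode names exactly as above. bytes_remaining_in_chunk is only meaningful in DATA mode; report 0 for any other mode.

Answer: DATA 4 12 2

Derivation:
Byte 0 = '3': mode=SIZE remaining=0 emitted=0 chunks_done=0
Byte 1 = 0x0D: mode=SIZE_CR remaining=0 emitted=0 chunks_done=0
Byte 2 = 0x0A: mode=DATA remaining=3 emitted=0 chunks_done=0
Byte 3 = 'v': mode=DATA remaining=2 emitted=1 chunks_done=0
Byte 4 = '8': mode=DATA remaining=1 emitted=2 chunks_done=0
Byte 5 = '9': mode=DATA_DONE remaining=0 emitted=3 chunks_done=0
Byte 6 = 0x0D: mode=DATA_CR remaining=0 emitted=3 chunks_done=0
Byte 7 = 0x0A: mode=SIZE remaining=0 emitted=3 chunks_done=1
Byte 8 = '5': mode=SIZE remaining=0 emitted=3 chunks_done=1
Byte 9 = 0x0D: mode=SIZE_CR remaining=0 emitted=3 chunks_done=1
Byte 10 = 0x0A: mode=DATA remaining=5 emitted=3 chunks_done=1
Byte 11 = 'j': mode=DATA remaining=4 emitted=4 chunks_done=1
Byte 12 = 'c': mode=DATA remaining=3 emitted=5 chunks_done=1
Byte 13 = 'i': mode=DATA remaining=2 emitted=6 chunks_done=1
Byte 14 = '9': mode=DATA remaining=1 emitted=7 chunks_done=1
Byte 15 = '5': mode=DATA_DONE remaining=0 emitted=8 chunks_done=1
Byte 16 = 0x0D: mode=DATA_CR remaining=0 emitted=8 chunks_done=1
Byte 17 = 0x0A: mode=SIZE remaining=0 emitted=8 chunks_done=2
Byte 18 = '8': mode=SIZE remaining=0 emitted=8 chunks_done=2
Byte 19 = 0x0D: mode=SIZE_CR remaining=0 emitted=8 chunks_done=2
Byte 20 = 0x0A: mode=DATA remaining=8 emitted=8 chunks_done=2
Byte 21 = 'e': mode=DATA remaining=7 emitted=9 chunks_done=2
Byte 22 = 'c': mode=DATA remaining=6 emitted=10 chunks_done=2
Byte 23 = 'g': mode=DATA remaining=5 emitted=11 chunks_done=2
Byte 24 = 't': mode=DATA remaining=4 emitted=12 chunks_done=2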